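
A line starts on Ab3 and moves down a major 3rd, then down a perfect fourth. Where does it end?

Cb3

Down a major third from Ab3: Fb3 (4 semitones down).
Fb3 down a perfect fourth → Cb3 (5 semitones).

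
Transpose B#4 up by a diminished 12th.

The twelfth's letter: B up five letter names plus an octave → F.
A diminished twelfth spans 18 semitones, so from B#4 the target pitch is F#6.

F#6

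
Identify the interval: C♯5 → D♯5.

C to D spans two letter names (C-D): a second.
C#5 to D#5 is 2 semitones, matching the major second exactly, so the quality is major.

M2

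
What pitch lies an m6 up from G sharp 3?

E 4

The sixth takes the letter from G up to E.
A minor sixth spans 8 semitones, so from G#3 the target pitch is E4.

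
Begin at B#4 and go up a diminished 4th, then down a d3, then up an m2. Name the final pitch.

A diminished fourth up from B#4 is E5.
A diminished third down from E5 is C##5.
C##5 up a minor second → D#5 (1 semitone).

D#5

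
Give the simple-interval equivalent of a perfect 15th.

Take out an octave (7 from the number): 15 − 7 = 8.
That makes a perfect fifteenth a compound perfect octave — an octave plus a perfect octave.

P8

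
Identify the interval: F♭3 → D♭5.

F to D spans six letter names (F-G-A-B-C-D), plus an octave — that makes it a thirteenth of some quality.
Fb3 to Db5 is 21 semitones, matching the major thirteenth exactly, so the quality is major.
(Equivalently, a compound major sixth: a major sixth plus an octave.)

major thirteenth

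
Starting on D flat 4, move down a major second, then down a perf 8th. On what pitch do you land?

A major second down from Db4 is Cb4.
Down a perfect octave from Cb4: Cb3 (12 semitones down).

C flat 3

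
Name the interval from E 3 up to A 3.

E to A spans four letter names (E-F-G-A): a fourth.
E3 to A3 is 5 semitones, matching the perfect fourth exactly, so the quality is perfect.

P4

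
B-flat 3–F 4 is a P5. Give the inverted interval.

Interval numbers invert to sum to nine: 5 + 4 = 9, so a fifth inverts to a fourth.
Quality inverts too: perfect stays perfect. That makes the inversion a perfect fourth.

perfect fourth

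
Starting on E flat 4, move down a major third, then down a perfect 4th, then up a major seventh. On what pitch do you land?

Eb4 down a major third → Cb4 (4 semitones).
Cb4 down a perfect fourth → Gb3 (5 semitones).
Up a major seventh from Gb3: F4 (11 semitones up).

F 4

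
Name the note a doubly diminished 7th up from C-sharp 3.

Counting seven letter names up from C lands on B.
Moving 8 semitones up from C#3 (the size of a doubly diminished seventh) reaches Bbb3.

B-double-flat 3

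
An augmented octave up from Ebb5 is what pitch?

An octave keeps the letter name E, an octave up from E.
Moving 13 semitones up from Ebb5 (the size of an augmented octave) reaches Eb6.

Eb6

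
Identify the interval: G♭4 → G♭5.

perfect octave

G to G is the same letter name, plus an octave: an octave.
Counting semitones, Gb4→Gb5 is 12, which is the perfect octave.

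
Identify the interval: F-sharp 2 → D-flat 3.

F to D spans six letter names (F-G-A-B-C-D), so the interval is some kind of sixth.
A major sixth would be 9 semitones; F#2 to Db3 is 7, two semitones narrower, so the interval is diminished.

diminished sixth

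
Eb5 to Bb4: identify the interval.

Descending from Eb5 to Bb4 is the same interval as ascending Bb4 to Eb5.
B to E spans four letter names (B-C-D-E) — that makes it a fourth of some quality.
Counting semitones, Bb4→Eb5 is 5, which is the perfect fourth.

P4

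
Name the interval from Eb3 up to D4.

E to D spans seven letter names (E-F-G-A-B-C-D) — that makes it a seventh of some quality.
Counting semitones, Eb3→D4 is 11, which is the major seventh.

major 7th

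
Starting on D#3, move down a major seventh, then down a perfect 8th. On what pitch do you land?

D#3 down a major seventh → E2 (11 semitones).
A perfect octave down from E2 is E1.

E1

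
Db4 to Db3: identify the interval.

P8

Descending from Db4 to Db3 is the same interval as ascending Db3 to Db4.
D to D is the same letter name, plus an octave — that makes it an octave of some quality.
Db3 to Db4 is 12 semitones, matching the perfect octave exactly, so the quality is perfect.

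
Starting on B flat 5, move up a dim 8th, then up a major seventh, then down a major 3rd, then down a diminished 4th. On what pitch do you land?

C 7

Up a diminished octave from Bb5: Bbb6 (11 semitones up).
A major seventh up from Bbb6 is Ab7.
Ab7 down a major third → Fb7 (4 semitones).
Fb7 down a diminished fourth → C7 (4 semitones).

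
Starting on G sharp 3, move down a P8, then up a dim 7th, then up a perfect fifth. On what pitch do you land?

C 4

G#3 down a perfect octave → G#2 (12 semitones).
G#2 up a diminished seventh → F3 (9 semitones).
A perfect fifth up from F3 is C4.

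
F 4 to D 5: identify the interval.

major sixth

F to D spans six letter names (F-G-A-B-C-D), so the interval is some kind of sixth.
The major sixth spans 9 semitones, and F4 to D5 is exactly 9 semitones — so this is a major sixth.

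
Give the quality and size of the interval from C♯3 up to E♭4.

C to E spans three letter names (C-D-E), plus an octave, so the interval is some kind of tenth.
A major tenth would be 16 semitones; C#3 to Eb4 is 14, two semitones narrower, so the interval is diminished.
(Equivalently, a compound diminished third: a diminished third plus an octave.)

diminished 10th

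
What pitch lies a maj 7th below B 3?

Counting seven letter names down from B lands on C.
A major seventh is 11 semitones; 11 semitones down from B3 gives C3.

C 3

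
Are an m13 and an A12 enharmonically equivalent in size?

Yes

A minor thirteenth spans 20 semitones, and an augmented twelfth also spans 20 semitones — they're enharmonic.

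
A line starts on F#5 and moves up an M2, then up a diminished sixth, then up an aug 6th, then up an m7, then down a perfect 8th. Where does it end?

B6

F#5 up a major second → G#5 (2 semitones).
Up a diminished sixth from G#5: Eb6 (7 semitones up).
Eb6 up an augmented sixth → C#7 (10 semitones).
C#7 up a minor seventh → B7 (10 semitones).
Down a perfect octave from B7: B6 (12 semitones down).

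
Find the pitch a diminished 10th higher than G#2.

Bb3

The tenth's letter: G up three letter names plus an octave → B.
A diminished tenth is 14 semitones; 14 semitones up from G#2 gives Bb3.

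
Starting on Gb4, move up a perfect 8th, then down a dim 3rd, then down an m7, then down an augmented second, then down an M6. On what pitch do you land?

Gb3

Up a perfect octave from Gb4: Gb5 (12 semitones up).
Down a diminished third from Gb5: E5 (2 semitones down).
Down a minor seventh from E5: F#4 (10 semitones down).
An augmented second down from F#4 is Eb4.
Down a major sixth from Eb4: Gb3 (9 semitones down).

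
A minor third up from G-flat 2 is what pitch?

Counting three letter names up from G lands on B.
A minor third is 3 semitones; 3 semitones up from Gb2 gives Bbb2.

B-double-flat 2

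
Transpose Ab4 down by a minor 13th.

C3

Counting six letter names plus an octave down from A lands on C.
Moving 20 semitones down from Ab4 (the size of a minor thirteenth) reaches C3.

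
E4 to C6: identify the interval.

m13

E to C spans six letter names (E-F-G-A-B-C), plus an octave: a thirteenth.
A major thirteenth would be 21 semitones, but E4 to C6 is 20 — one semitone narrower, making it a minor thirteenth.
(Equivalently, a compound minor sixth: a minor sixth plus an octave.)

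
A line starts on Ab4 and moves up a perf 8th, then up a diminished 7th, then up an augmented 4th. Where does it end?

Ab4 up a perfect octave → Ab5 (12 semitones).
A diminished seventh up from Ab5 is Gbb6.
An augmented fourth up from Gbb6 is Cb7.

Cb7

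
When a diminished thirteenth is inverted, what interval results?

augmented third

First reduce the compound diminished thirteenth to its simple form, a diminished sixth.
Interval numbers invert to sum to nine: 6 + 3 = 9, so a sixth inverts to a third.
The quality also flips — diminished becomes augmented — giving an augmented third.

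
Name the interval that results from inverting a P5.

P4

Interval numbers invert to sum to nine: 5 + 4 = 9, so a fifth inverts to a fourth.
And perfect stays perfect under inversion, so we get a perfect fourth.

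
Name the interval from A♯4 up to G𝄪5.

A to G spans seven letter names (A-B-C-D-E-F-G) — that makes it a seventh of some quality.
Counting semitones, A#4→G##5 is 11, which is the major seventh.

major 7th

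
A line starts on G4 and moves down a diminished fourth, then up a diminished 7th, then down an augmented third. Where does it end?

Abb4

G4 down a diminished fourth → D#4 (4 semitones).
D#4 up a diminished seventh → C5 (9 semitones).
Down an augmented third from C5: Abb4 (5 semitones down).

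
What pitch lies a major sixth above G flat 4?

E flat 5

Six letter names up from G: E.
A major sixth spans 9 semitones, so from Gb4 the target pitch is Eb5.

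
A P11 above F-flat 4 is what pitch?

B-double-flat 5

Counting four letter names plus an octave up from F lands on B.
Moving 17 semitones up from Fb4 (the size of a perfect eleventh) reaches Bbb5.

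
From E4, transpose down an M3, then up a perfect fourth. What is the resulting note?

E4 down a major third → C4 (4 semitones).
Up a perfect fourth from C4: F4 (5 semitones up).

F4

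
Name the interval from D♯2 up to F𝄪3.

major 10th

D to F spans three letter names (D-E-F), plus an octave — that makes it a tenth of some quality.
The major tenth spans 16 semitones, and D#2 to F##3 is exactly 16 semitones — so this is a major tenth.
(Equivalently, a compound major third: a major third plus an octave.)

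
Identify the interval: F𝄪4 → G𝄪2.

Descending from F##4 to G##2 is the same interval as ascending G##2 to F##4.
G to F spans seven letter names (G-A-B-C-D-E-F), plus an octave — that makes it a fourteenth of some quality.
G##2 to F##4 is 22 semitones, a half step short of the major fourteenth (23), so this is minor.
(Equivalently, a compound minor seventh: a minor seventh plus an octave.)

minor 14th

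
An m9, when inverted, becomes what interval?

M7

First reduce the compound minor ninth to its simple form, a minor second.
The rule of nine gives the new number: 9 − 2 = 7, so a second becomes a seventh.
And minor becomes major under inversion, so we get a major seventh.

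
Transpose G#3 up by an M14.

The fourteenth's letter: G up seven letter names plus an octave → F.
A major fourteenth spans 23 semitones, so from G#3 the target pitch is F##5.

F##5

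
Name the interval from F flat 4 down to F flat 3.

perfect octave

Descending from Fb4 to Fb3 is the same interval as ascending Fb3 to Fb4.
F to F is the same letter name, plus an octave — that makes it an octave of some quality.
Counting semitones, Fb3→Fb4 is 12, which is the perfect octave.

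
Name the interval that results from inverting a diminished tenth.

First reduce the compound diminished tenth to its simple form, a diminished third.
The rule of nine gives the new number: 9 − 3 = 6, so a third becomes a sixth.
The quality also flips — diminished becomes augmented — giving an augmented sixth.

augmented sixth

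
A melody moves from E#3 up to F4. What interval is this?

E to F spans two letter names (E-F), plus an octave, so the interval is some kind of ninth.
E#3 to F4 spans 12 semitones — two semitones narrower than the major ninth (14) — giving a diminished ninth.

diminished 9th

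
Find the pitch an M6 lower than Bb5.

Six letter names down from B: D.
A major sixth spans 9 semitones, so from Bb5 the target pitch is Db5.

Db5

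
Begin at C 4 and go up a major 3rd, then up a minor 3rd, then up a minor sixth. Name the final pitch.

C4 up a major third → E4 (4 semitones).
A minor third up from E4 is G4.
G4 up a minor sixth → Eb5 (8 semitones).

E flat 5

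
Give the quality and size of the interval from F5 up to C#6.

F to C spans five letter names (F-G-A-B-C) — that makes it a fifth of some quality.
A perfect fifth would be 7 semitones; F5 to C#6 is 8, one semitone wider, so the interval is augmented.

augmented 5th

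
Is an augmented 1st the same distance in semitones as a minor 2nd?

An augmented unison spans 1 semitone, and a minor second also spans 1 semitone — they're enharmonic.

Yes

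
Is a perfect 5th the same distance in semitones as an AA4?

Yes

Both span 7 semitones: a perfect fifth and a doubly augmented fourth are the same chromatic distance.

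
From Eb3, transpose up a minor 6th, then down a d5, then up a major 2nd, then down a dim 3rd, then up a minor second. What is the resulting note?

Eb3 up a minor sixth → Cb4 (8 semitones).
Cb4 down a diminished fifth → F3 (6 semitones).
A major second up from F3 is G3.
G3 down a diminished third → E#3 (2 semitones).
A minor second up from E#3 is F#3.

F#3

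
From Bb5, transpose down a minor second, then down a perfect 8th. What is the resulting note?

A4

Down a minor second from Bb5: A5 (1 semitone down).
A perfect octave down from A5 is A4.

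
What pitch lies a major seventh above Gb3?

Counting seven letter names up from G lands on F.
A major seventh is 11 semitones; 11 semitones up from Gb3 gives F4.

F4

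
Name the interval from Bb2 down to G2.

Descending from Bb2 to G2 is the same interval as ascending G2 to Bb2.
G to B spans three letter names (G-A-B) — that makes it a third of some quality.
A major third would be 4 semitones, but G2 to Bb2 is 3 — one semitone narrower, making it a minor third.

minor 3rd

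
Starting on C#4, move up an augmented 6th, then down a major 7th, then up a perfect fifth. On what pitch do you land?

F##4

An augmented sixth up from C#4 is A##4.
A major seventh down from A##4 is B#3.
Up a perfect fifth from B#3: F##4 (7 semitones up).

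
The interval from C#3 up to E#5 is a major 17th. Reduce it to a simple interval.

M3

Each octave removed subtracts seven from the number: 17 − 14 = 3.
That makes a major seventeenth a compound major third — 2 octaves plus a major third.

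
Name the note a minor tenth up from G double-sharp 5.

B sharp 6

Three letters up from G (plus an octave) reaches B.
A minor tenth spans 15 semitones, so from G##5 the target pitch is B#6.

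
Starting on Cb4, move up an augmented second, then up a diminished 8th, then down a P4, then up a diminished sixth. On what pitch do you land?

Fbb5

Cb4 up an augmented second → D4 (3 semitones).
D4 up a diminished octave → Db5 (11 semitones).
A perfect fourth down from Db5 is Ab4.
A diminished sixth up from Ab4 is Fbb5.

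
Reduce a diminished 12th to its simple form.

diminished fifth

Subtracting seven from the interval number removes an octave: 12 − 7 = 5.
That makes a diminished twelfth a compound diminished fifth — an octave plus a diminished fifth.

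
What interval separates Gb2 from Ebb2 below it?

Descending from Gb2 to Ebb2 is the same interval as ascending Ebb2 to Gb2.
E to G spans three letter names (E-F-G): a third.
Counting semitones, Ebb2→Gb2 is 4, which is the major third.

major 3rd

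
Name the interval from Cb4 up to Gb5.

P12

C to G spans five letter names (C-D-E-F-G), plus an octave — that makes it a twelfth of some quality.
The perfect twelfth spans 19 semitones, and Cb4 to Gb5 is exactly 19 semitones — so this is a perfect twelfth.
(Equivalently, a compound perfect fifth: a perfect fifth plus an octave.)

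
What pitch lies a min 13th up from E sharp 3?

The thirteenth's letter: E up six letter names plus an octave → C.
A minor thirteenth is 20 semitones; 20 semitones up from E#3 gives C#5.

C sharp 5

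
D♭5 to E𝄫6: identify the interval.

minor ninth

D to E spans two letter names (D-E), plus an octave: a ninth.
A major ninth would be 14 semitones, but Db5 to Ebb6 is 13 — one semitone narrower, making it a minor ninth.
(Equivalently, a compound minor second: a minor second plus an octave.)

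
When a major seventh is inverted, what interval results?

m2

Interval numbers invert to sum to nine: 7 + 2 = 9, so a seventh inverts to a second.
And major becomes minor under inversion, so we get a minor second.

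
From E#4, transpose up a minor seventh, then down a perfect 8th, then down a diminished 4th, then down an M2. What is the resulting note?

G##3

A minor seventh up from E#4 is D#5.
Down a perfect octave from D#5: D#4 (12 semitones down).
A diminished fourth down from D#4 is A##3.
Down a major second from A##3: G##3 (2 semitones down).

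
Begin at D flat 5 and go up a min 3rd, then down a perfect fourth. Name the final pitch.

C flat 5

Up a minor third from Db5: Fb5 (3 semitones up).
A perfect fourth down from Fb5 is Cb5.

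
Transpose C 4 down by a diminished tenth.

Counting three letter names plus an octave down from C lands on A.
A diminished tenth spans 14 semitones, so from C4 the target pitch is A#2.

A-sharp 2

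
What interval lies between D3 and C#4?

major 7th

D to C spans seven letter names (D-E-F-G-A-B-C), so the interval is some kind of seventh.
D3 to C#4 is 11 semitones, matching the major seventh exactly, so the quality is major.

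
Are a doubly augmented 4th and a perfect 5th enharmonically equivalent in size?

A doubly augmented fourth = 7 semitones = a perfect fifth; enharmonically equal.

Yes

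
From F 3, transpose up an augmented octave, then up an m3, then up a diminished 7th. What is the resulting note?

F3 up an augmented octave → F#4 (13 semitones).
Up a minor third from F#4: A4 (3 semitones up).
A4 up a diminished seventh → Gb5 (9 semitones).

G flat 5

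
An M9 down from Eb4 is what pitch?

Two letters down from E (plus an octave) reaches D.
A major ninth is 14 semitones; 14 semitones down from Eb4 gives Db3.

Db3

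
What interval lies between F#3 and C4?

F to C spans five letter names (F-G-A-B-C), so the interval is some kind of fifth.
A perfect fifth would be 7 semitones; F#3 to C4 is 6, one semitone narrower, so the interval is diminished.

diminished 5th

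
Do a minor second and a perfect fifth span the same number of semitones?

No

A minor second spans 1 semitone; a perfect fifth spans 7 semitones. They differ by 6.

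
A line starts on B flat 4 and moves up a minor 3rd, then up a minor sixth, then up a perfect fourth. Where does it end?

A minor third up from Bb4 is Db5.
Up a minor sixth from Db5: Bbb5 (8 semitones up).
A perfect fourth up from Bbb5 is Ebb6.

E double-flat 6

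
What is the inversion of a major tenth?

First reduce the compound major tenth to its simple form, a major third.
Inverted interval numbers add to nine, so a third pairs with a sixth (3 + 6 = 9).
And major becomes minor under inversion, so we get a minor sixth.

minor 6th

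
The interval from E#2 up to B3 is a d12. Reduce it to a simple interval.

Subtracting seven from the interval number removes an octave: 12 − 7 = 5.
Quality carries through unchanged, so the simple form is a diminished fifth.

diminished 5th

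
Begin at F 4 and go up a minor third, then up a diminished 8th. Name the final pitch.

A double-flat 5

Up a minor third from F4: Ab4 (3 semitones up).
Up a diminished octave from Ab4: Abb5 (11 semitones up).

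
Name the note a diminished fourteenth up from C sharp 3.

The fourteenth's letter: C up seven letter names plus an octave → B.
A diminished fourteenth spans 21 semitones, so from C#3 the target pitch is Bb4.

B flat 4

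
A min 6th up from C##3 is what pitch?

A#3

Six letter names up from C: A.
A minor sixth spans 8 semitones, so from C##3 the target pitch is A#3.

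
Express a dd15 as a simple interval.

Subtracting seven from the interval number removes an octave: 15 − 7 = 8.
So a doubly diminished fifteenth is an octave plus a doubly diminished octave. The quality is unchanged.

doubly diminished octave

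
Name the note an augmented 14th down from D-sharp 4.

Counting seven letter names plus an octave down from D lands on E.
An augmented fourteenth spans 24 semitones, so from D#4 the target pitch is Eb2.

E-flat 2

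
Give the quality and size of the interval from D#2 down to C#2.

M2

Descending from D#2 to C#2 is the same interval as ascending C#2 to D#2.
C to D spans two letter names (C-D), so the interval is some kind of second.
Counting semitones, C#2→D#2 is 2, which is the major second.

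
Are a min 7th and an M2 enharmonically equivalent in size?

No

A minor seventh spans 10 semitones; a major second spans 2 semitones. They differ by 8.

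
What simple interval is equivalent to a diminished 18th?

Each octave removed subtracts seven from the number: 18 − 14 = 4.
Quality carries through unchanged, so the simple form is a diminished fourth.

diminished 4th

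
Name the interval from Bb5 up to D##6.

B to D spans three letter names (B-C-D), so the interval is some kind of third.
The major third is 4 semitones; here we have 6, two semitones wider: doubly augmented.

AA3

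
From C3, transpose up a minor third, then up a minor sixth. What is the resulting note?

C3 up a minor third → Eb3 (3 semitones).
Up a minor sixth from Eb3: Cb4 (8 semitones up).

Cb4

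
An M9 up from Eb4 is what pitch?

Two letters up from E (plus an octave) reaches F.
Moving 14 semitones up from Eb4 (the size of a major ninth) reaches F5.

F5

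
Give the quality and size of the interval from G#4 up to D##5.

A5

G to D spans five letter names (G-A-B-C-D): a fifth.
A perfect fifth would be 7 semitones; G#4 to D##5 is 8, one semitone wider, so the interval is augmented.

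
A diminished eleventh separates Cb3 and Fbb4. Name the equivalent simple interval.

diminished fourth

Subtracting seven from the interval number removes an octave: 11 − 7 = 4.
So a diminished eleventh is an octave plus a diminished fourth. The quality is unchanged.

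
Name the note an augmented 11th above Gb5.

Four letters up from G (plus an octave) reaches C.
Moving 18 semitones up from Gb5 (the size of an augmented eleventh) reaches C7.

C7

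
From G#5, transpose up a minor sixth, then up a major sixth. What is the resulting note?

G#5 up a minor sixth → E6 (8 semitones).
Up a major sixth from E6: C#7 (9 semitones up).

C#7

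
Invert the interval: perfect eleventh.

P5

First reduce the compound perfect eleventh to its simple form, a perfect fourth.
Interval numbers invert to sum to nine: 4 + 5 = 9, so a fourth inverts to a fifth.
Quality inverts too: perfect stays perfect. That makes the inversion a perfect fifth.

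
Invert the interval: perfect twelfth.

perfect fourth

First reduce the compound perfect twelfth to its simple form, a perfect fifth.
Interval numbers invert to sum to nine: 5 + 4 = 9, so a fifth inverts to a fourth.
And perfect stays perfect under inversion, so we get a perfect fourth.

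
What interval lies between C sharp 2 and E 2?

m3

C to E spans three letter names (C-D-E) — that makes it a third of some quality.
C#2 to E2 is 3 semitones, a half step short of the major third (4), so this is minor.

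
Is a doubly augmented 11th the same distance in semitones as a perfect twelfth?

Both span 19 semitones: a doubly augmented eleventh and a perfect twelfth are the same chromatic distance.

Yes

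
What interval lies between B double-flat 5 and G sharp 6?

B to G spans six letter names (B-C-D-E-F-G), so the interval is some kind of sixth.
The major sixth is 9 semitones; here we have 11, two semitones wider: doubly augmented.

doubly augmented sixth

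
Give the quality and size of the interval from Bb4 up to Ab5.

m7

B to A spans seven letter names (B-C-D-E-F-G-A) — that makes it a seventh of some quality.
A major seventh would be 11 semitones, but Bb4 to Ab5 is 10 — one semitone narrower, making it a minor seventh.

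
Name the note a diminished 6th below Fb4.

Six letter names down from F: A.
A diminished sixth spans 7 semitones, so from Fb4 the target pitch is A3.

A3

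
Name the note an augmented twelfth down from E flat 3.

The twelfth's letter: E down five letter names plus an octave → A.
Moving 20 semitones down from Eb3 (the size of an augmented twelfth) reaches Abb1.

A double-flat 1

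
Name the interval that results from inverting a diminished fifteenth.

First reduce the compound diminished fifteenth to its simple form, a diminished octave.
Inverted interval numbers add to nine, so an octave pairs with a unison (8 + 1 = 9).
The quality also flips — diminished becomes augmented — giving an augmented unison.

A1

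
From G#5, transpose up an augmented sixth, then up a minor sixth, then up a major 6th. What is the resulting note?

G#5 up an augmented sixth → E##6 (10 semitones).
Up a minor sixth from E##6: C##7 (8 semitones up).
C##7 up a major sixth → A##7 (9 semitones).

A##7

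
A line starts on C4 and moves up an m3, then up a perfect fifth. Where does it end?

Up a minor third from C4: Eb4 (3 semitones up).
A perfect fifth up from Eb4 is Bb4.

Bb4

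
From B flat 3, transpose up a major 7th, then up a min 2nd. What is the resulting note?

B flat 4

Up a major seventh from Bb3: A4 (11 semitones up).
A minor second up from A4 is Bb4.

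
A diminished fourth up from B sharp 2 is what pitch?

Four letter names up from B: E.
A diminished fourth spans 4 semitones, so from B#2 the target pitch is E3.

E 3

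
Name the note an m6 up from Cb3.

Counting six letter names up from C lands on A.
A minor sixth spans 8 semitones, so from Cb3 the target pitch is Abb3.

Abb3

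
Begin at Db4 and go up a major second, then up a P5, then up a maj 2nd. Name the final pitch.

C5

A major second up from Db4 is Eb4.
Up a perfect fifth from Eb4: Bb4 (7 semitones up).
A major second up from Bb4 is C5.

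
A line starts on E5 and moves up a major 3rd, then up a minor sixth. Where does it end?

E6

Up a major third from E5: G#5 (4 semitones up).
G#5 up a minor sixth → E6 (8 semitones).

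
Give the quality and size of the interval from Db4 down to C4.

Descending from Db4 to C4 is the same interval as ascending C4 to Db4.
C to D spans two letter names (C-D) — that makes it a second of some quality.
C4 to Db4 is 1 semitone, a half step short of the major second (2), so this is minor.

minor 2nd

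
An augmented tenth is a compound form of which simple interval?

augmented third

Each octave removed subtracts seven from the number: 10 − 7 = 3.
So an augmented tenth is an octave plus an augmented third. The quality is unchanged.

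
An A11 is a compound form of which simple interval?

Take out an octave (7 from the number): 11 − 7 = 4.
So an augmented eleventh is an octave plus an augmented fourth. The quality is unchanged.

augmented 4th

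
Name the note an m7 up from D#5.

C#6

Seven letter names up from D: C.
A minor seventh is 10 semitones; 10 semitones up from D#5 gives C#6.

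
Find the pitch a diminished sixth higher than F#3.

Db4

The sixth takes the letter from F up to D.
A diminished sixth is 7 semitones; 7 semitones up from F#3 gives Db4.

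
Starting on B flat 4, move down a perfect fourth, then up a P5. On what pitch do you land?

Down a perfect fourth from Bb4: F4 (5 semitones down).
F4 up a perfect fifth → C5 (7 semitones).

C 5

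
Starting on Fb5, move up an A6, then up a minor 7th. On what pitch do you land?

An augmented sixth up from Fb5 is D6.
Up a minor seventh from D6: C7 (10 semitones up).

C7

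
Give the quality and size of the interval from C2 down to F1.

Descending from C2 to F1 is the same interval as ascending F1 to C2.
F to C spans five letter names (F-G-A-B-C), so the interval is some kind of fifth.
Counting semitones, F1→C2 is 7, which is the perfect fifth.

P5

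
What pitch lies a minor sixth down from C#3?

E#2

Six letter names down from C: E.
A minor sixth is 8 semitones; 8 semitones down from C#3 gives E#2.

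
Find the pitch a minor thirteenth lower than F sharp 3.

Counting six letter names plus an octave down from F lands on A.
Moving 20 semitones down from F#3 (the size of a minor thirteenth) reaches A#1.

A sharp 1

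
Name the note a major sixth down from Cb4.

Ebb3

The sixth takes the letter from C down to E.
Moving 9 semitones down from Cb4 (the size of a major sixth) reaches Ebb3.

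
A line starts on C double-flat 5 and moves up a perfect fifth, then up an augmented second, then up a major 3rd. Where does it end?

A perfect fifth up from Cbb5 is Gbb5.
Gbb5 up an augmented second → Ab5 (3 semitones).
Up a major third from Ab5: C6 (4 semitones up).

C 6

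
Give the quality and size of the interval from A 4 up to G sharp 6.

A to G spans seven letter names (A-B-C-D-E-F-G), plus an octave — that makes it a fourteenth of some quality.
The major fourteenth spans 23 semitones, and A4 to G#6 is exactly 23 semitones — so this is a major fourteenth.
(Equivalently, a compound major seventh: a major seventh plus an octave.)

M14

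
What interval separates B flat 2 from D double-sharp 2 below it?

Descending from Bb2 to D##2 is the same interval as ascending D##2 to Bb2.
D to B spans six letter names (D-E-F-G-A-B), so the interval is some kind of sixth.
A major sixth would be 9 semitones; D##2 to Bb2 is 6, three semitones narrower, so the interval is doubly diminished.

doubly diminished sixth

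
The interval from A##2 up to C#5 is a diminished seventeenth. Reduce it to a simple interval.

d3

Take out 2 octaves (14 from the number): 17 − 14 = 3.
That makes a diminished seventeenth a compound diminished third — 2 octaves plus a diminished third.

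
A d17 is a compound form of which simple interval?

diminished 3rd

Subtracting seven from the interval number removes an octave: 17 − 14 = 3.
That makes a diminished seventeenth a compound diminished third — 2 octaves plus a diminished third.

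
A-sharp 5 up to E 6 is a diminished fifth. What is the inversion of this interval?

The rule of nine gives the new number: 9 − 5 = 4, so a fifth becomes a fourth.
The quality also flips — diminished becomes augmented — giving an augmented fourth.

A4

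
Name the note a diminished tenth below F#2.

The tenth's letter: F down three letter names plus an octave → D.
A diminished tenth spans 14 semitones, so from F#2 the target pitch is D##1.

D##1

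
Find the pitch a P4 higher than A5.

D6

Counting four letter names up from A lands on D.
A perfect fourth is 5 semitones; 5 semitones up from A5 gives D6.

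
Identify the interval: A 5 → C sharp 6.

major third

A to C spans three letter names (A-B-C) — that makes it a third of some quality.
A5 to C#6 is 4 semitones, matching the major third exactly, so the quality is major.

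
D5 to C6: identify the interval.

D to C spans seven letter names (D-E-F-G-A-B-C) — that makes it a seventh of some quality.
A major seventh would be 11 semitones, but D5 to C6 is 10 — one semitone narrower, making it a minor seventh.

minor seventh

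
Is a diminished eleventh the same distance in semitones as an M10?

Both span 16 semitones: a diminished eleventh and a major tenth are the same chromatic distance.

Yes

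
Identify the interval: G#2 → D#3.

G to D spans five letter names (G-A-B-C-D): a fifth.
G#2 to D#3 is 7 semitones, matching the perfect fifth exactly, so the quality is perfect.

perfect 5th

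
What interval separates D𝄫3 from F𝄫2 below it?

major sixth

Descending from Dbb3 to Fbb2 is the same interval as ascending Fbb2 to Dbb3.
F to D spans six letter names (F-G-A-B-C-D), so the interval is some kind of sixth.
Counting semitones, Fbb2→Dbb3 is 9, which is the major sixth.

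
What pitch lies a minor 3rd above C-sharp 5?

Three letter names up from C: E.
Moving 3 semitones up from C#5 (the size of a minor third) reaches E5.

E 5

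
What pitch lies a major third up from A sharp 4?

Counting three letter names up from A lands on C.
A major third spans 4 semitones, so from A#4 the target pitch is C##5.

C double-sharp 5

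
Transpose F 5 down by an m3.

D 5

The third takes the letter from F down to D.
A minor third is 3 semitones; 3 semitones down from F5 gives D5.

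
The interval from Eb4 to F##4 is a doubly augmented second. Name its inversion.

Interval numbers invert to sum to nine: 2 + 7 = 9, so a second inverts to a seventh.
The quality also flips — doubly augmented becomes doubly diminished — giving a doubly diminished seventh.

doubly diminished 7th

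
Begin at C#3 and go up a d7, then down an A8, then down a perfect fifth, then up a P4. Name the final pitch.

Up a diminished seventh from C#3: Bb3 (9 semitones up).
An augmented octave down from Bb3 is Bbb2.
Down a perfect fifth from Bbb2: Ebb2 (7 semitones down).
A perfect fourth up from Ebb2 is Abb2.

Abb2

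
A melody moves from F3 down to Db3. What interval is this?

major third

Descending from F3 to Db3 is the same interval as ascending Db3 to F3.
D to F spans three letter names (D-E-F) — that makes it a third of some quality.
Db3 to F3 is 4 semitones, matching the major third exactly, so the quality is major.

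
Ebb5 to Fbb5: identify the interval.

E to F spans two letter names (E-F) — that makes it a second of some quality.
Ebb5 to Fbb5 is 1 semitone, a half step short of the major second (2), so this is minor.

minor second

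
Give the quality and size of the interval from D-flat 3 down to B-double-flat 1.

Descending from Db3 to Bbb1 is the same interval as ascending Bbb1 to Db3.
B to D spans three letter names (B-C-D), plus an octave — that makes it a tenth of some quality.
Counting semitones, Bbb1→Db3 is 16, which is the major tenth.
(Equivalently, a compound major third: a major third plus an octave.)

major tenth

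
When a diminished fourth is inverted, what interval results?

The rule of nine gives the new number: 9 − 4 = 5, so a fourth becomes a fifth.
The quality also flips — diminished becomes augmented — giving an augmented fifth.

A5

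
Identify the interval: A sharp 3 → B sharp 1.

minor 14th

Descending from A#3 to B#1 is the same interval as ascending B#1 to A#3.
B to A spans seven letter names (B-C-D-E-F-G-A), plus an octave: a fourteenth.
A major fourteenth would be 23 semitones, but B#1 to A#3 is 22 — one semitone narrower, making it a minor fourteenth.
(Equivalently, a compound minor seventh: a minor seventh plus an octave.)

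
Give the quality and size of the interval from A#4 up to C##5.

A to C spans three letter names (A-B-C), so the interval is some kind of third.
A#4 to C##5 is 4 semitones, matching the major third exactly, so the quality is major.

major 3rd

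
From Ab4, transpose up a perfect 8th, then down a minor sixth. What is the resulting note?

A perfect octave up from Ab4 is Ab5.
Down a minor sixth from Ab5: C5 (8 semitones down).

C5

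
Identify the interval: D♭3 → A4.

D to A spans five letter names (D-E-F-G-A), plus an octave, so the interval is some kind of twelfth.
A perfect twelfth would be 19 semitones; Db3 to A4 is 20, one semitone wider, so the interval is augmented.
(Equivalently, a compound augmented fifth: an augmented fifth plus an octave.)

augmented twelfth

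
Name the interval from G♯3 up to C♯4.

G to C spans four letter names (G-A-B-C): a fourth.
The perfect fourth spans 5 semitones, and G#3 to C#4 is exactly 5 semitones — so this is a perfect fourth.

perfect 4th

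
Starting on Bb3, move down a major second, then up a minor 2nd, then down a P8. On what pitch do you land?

Bbb2

A major second down from Bb3 is Ab3.
Ab3 up a minor second → Bbb3 (1 semitone).
Bbb3 down a perfect octave → Bbb2 (12 semitones).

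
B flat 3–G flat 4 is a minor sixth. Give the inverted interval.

The rule of nine gives the new number: 9 − 6 = 3, so a sixth becomes a third.
Quality inverts too: minor becomes major. That makes the inversion a major third.

M3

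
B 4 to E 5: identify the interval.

P4

B to E spans four letter names (B-C-D-E), so the interval is some kind of fourth.
The perfect fourth spans 5 semitones, and B4 to E5 is exactly 5 semitones — so this is a perfect fourth.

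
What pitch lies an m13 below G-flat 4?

B-flat 2

The thirteenth's letter: G down six letter names plus an octave → B.
A minor thirteenth is 20 semitones; 20 semitones down from Gb4 gives Bb2.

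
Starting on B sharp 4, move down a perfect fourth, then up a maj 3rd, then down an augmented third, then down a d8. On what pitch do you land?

F double-sharp 3

A perfect fourth down from B#4 is F##4.
A major third up from F##4 is A##4.
An augmented third down from A##4 is F#4.
Down a diminished octave from F#4: F##3 (11 semitones down).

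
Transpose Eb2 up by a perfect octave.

Eb3

For an octave the letter name doesn't change: still E, an octave up.
A perfect octave spans 12 semitones, so from Eb2 the target pitch is Eb3.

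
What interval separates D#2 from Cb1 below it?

Descending from D#2 to Cb1 is the same interval as ascending Cb1 to D#2.
C to D spans two letter names (C-D), plus an octave — that makes it a ninth of some quality.
Cb1 to D#2 spans 16 semitones — two semitones wider than the major ninth (14) — giving a doubly augmented ninth.
(Equivalently, a compound doubly augmented second: a doubly augmented second plus an octave.)

AA9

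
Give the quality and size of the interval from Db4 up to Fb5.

m10

D to F spans three letter names (D-E-F), plus an octave: a tenth.
At 15 semitones, Db4→Fb5 falls one short of a major tenth: minor.
(Equivalently, a compound minor third: a minor third plus an octave.)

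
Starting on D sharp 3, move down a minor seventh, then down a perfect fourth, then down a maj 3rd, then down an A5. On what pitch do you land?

A minor seventh down from D#3 is E#2.
A perfect fourth down from E#2 is B#1.
B#1 down a major third → G#1 (4 semitones).
Down an augmented fifth from G#1: C1 (8 semitones down).

C 1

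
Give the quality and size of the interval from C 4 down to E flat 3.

major 6th

Descending from C4 to Eb3 is the same interval as ascending Eb3 to C4.
E to C spans six letter names (E-F-G-A-B-C) — that makes it a sixth of some quality.
Counting semitones, Eb3→C4 is 9, which is the major sixth.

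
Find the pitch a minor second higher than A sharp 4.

Counting two letter names up from A lands on B.
A minor second is 1 semitone; 1 semitone up from A#4 gives B4.

B 4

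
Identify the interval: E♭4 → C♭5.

E to C spans six letter names (E-F-G-A-B-C) — that makes it a sixth of some quality.
A major sixth would be 9 semitones, but Eb4 to Cb5 is 8 — one semitone narrower, making it a minor sixth.

minor sixth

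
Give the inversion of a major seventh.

m2

The rule of nine gives the new number: 9 − 7 = 2, so a seventh becomes a second.
The quality also flips — major becomes minor — giving a minor second.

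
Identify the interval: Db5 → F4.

Descending from Db5 to F4 is the same interval as ascending F4 to Db5.
F to D spans six letter names (F-G-A-B-C-D) — that makes it a sixth of some quality.
A major sixth would be 9 semitones, but F4 to Db5 is 8 — one semitone narrower, making it a minor sixth.

minor sixth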